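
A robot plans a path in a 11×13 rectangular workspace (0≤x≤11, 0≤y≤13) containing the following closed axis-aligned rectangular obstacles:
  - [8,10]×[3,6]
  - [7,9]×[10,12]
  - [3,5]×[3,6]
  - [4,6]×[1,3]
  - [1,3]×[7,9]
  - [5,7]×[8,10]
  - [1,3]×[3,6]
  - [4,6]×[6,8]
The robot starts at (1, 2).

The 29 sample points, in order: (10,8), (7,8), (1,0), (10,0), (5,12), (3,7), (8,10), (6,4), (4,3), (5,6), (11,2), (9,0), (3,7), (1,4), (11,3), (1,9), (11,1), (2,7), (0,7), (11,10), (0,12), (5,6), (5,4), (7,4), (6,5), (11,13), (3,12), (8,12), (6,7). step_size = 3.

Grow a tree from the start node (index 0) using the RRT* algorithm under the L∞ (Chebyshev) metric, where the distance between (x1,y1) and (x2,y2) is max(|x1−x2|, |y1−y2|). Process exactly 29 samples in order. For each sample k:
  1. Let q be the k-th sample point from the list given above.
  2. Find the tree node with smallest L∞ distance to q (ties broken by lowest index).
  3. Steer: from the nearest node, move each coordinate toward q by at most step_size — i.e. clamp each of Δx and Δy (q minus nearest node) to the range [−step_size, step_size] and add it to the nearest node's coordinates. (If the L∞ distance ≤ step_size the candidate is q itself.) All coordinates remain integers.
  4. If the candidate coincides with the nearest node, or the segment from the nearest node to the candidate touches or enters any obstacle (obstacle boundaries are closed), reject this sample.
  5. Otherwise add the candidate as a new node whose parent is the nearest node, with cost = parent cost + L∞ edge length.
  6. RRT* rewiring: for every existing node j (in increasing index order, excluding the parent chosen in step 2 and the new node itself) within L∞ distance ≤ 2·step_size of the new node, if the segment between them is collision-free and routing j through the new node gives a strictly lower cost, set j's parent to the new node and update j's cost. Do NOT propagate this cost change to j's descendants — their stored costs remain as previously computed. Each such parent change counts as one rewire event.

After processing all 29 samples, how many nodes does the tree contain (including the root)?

1. q=(10,8) nearest=0 d=9 new=(4,5) → blocked by [3,5]×[3,6], reject
2. q=(7,8) nearest=0 d=6 new=(4,5) → blocked by [3,5]×[3,6], reject
3. q=(1,0) nearest=0 d=2 new=(1,0) → add node 1 parent=0 cost=2
4. q=(10,0) nearest=0 d=9 new=(4,0) → add node 2 parent=0 cost=3
5. q=(5,12) nearest=0 d=10 new=(4,5) → blocked by [3,5]×[3,6], reject
6. q=(3,7) nearest=0 d=5 new=(3,5) → blocked by [3,5]×[3,6], reject
7. q=(8,10) nearest=0 d=8 new=(4,5) → blocked by [3,5]×[3,6], reject
8. q=(6,4) nearest=2 d=4 new=(6,3) → blocked by [4,6]×[1,3], reject
9. q=(4,3) nearest=0 d=3 new=(4,3) → blocked by [3,5]×[3,6], reject
10. q=(5,6) nearest=0 d=4 new=(4,5) → blocked by [3,5]×[3,6], reject
11. q=(11,2) nearest=2 d=7 new=(7,2) → blocked by [4,6]×[1,3], reject
12. q=(9,0) nearest=2 d=5 new=(7,0) → add node 3 parent=2 cost=6
13. q=(3,7) nearest=0 d=5 new=(3,5) → blocked by [3,5]×[3,6], reject
14. q=(1,4) nearest=0 d=2 new=(1,4) → blocked by [1,3]×[3,6], reject
15. q=(11,3) nearest=3 d=4 new=(10,3) → blocked by [8,10]×[3,6], reject
16. q=(1,9) nearest=0 d=7 new=(1,5) → blocked by [1,3]×[3,6], reject
17. q=(11,1) nearest=3 d=4 new=(10,1) → add node 4 parent=3 cost=9
18. q=(2,7) nearest=0 d=5 new=(2,5) → blocked by [1,3]×[3,6], reject
19. q=(0,7) nearest=0 d=5 new=(0,5) → add node 5 parent=0 cost=3
20. q=(11,10) nearest=4 d=9 new=(11,4) → add node 6 parent=4 cost=12
21. q=(0,12) nearest=5 d=7 new=(0,8) → add node 7 parent=5 cost=6
22. q=(5,6) nearest=0 d=4 new=(4,5) → blocked by [3,5]×[3,6], reject
23. q=(5,4) nearest=0 d=4 new=(4,4) → blocked by [3,5]×[3,6], reject
24. q=(7,4) nearest=4 d=3 new=(7,4) → blocked by [8,10]×[3,6], reject
25. q=(6,5) nearest=4 d=4 new=(7,4) → blocked by [8,10]×[3,6], reject
26. q=(11,13) nearest=6 d=9 new=(11,7) → add node 8 parent=6 cost=15
27. q=(3,12) nearest=7 d=4 new=(3,11) → blocked by [1,3]×[7,9], reject
28. q=(8,12) nearest=8 d=5 new=(8,10) → blocked by [7,9]×[10,12], reject
29. q=(6,7) nearest=0 d=5 new=(4,5) → blocked by [3,5]×[3,6], reject

Node count: 9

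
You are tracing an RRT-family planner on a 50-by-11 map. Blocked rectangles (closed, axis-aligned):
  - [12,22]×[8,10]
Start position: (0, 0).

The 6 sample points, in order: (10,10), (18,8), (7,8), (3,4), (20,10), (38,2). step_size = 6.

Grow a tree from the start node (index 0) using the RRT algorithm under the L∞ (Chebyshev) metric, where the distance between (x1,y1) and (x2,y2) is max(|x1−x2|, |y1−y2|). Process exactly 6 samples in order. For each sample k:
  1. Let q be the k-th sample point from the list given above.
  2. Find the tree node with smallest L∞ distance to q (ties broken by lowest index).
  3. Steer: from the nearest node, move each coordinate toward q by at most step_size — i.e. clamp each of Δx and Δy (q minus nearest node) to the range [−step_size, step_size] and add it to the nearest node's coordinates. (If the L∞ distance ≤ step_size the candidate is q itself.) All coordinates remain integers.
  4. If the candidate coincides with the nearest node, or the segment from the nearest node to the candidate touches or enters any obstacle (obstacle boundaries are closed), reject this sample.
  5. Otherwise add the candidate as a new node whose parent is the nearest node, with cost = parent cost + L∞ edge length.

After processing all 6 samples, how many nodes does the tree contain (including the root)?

1. q=(10,10) nearest=0 d=10 new=(6,6) → add node 1 parent=0 cost=6
2. q=(18,8) nearest=1 d=12 new=(12,8) → blocked by [12,22]×[8,10], reject
3. q=(7,8) nearest=1 d=2 new=(7,8) → add node 2 parent=1 cost=8
4. q=(3,4) nearest=1 d=3 new=(3,4) → add node 3 parent=1 cost=9
5. q=(20,10) nearest=2 d=13 new=(13,10) → blocked by [12,22]×[8,10], reject
6. q=(38,2) nearest=2 d=31 new=(13,2) → add node 4 parent=2 cost=14

Node count: 5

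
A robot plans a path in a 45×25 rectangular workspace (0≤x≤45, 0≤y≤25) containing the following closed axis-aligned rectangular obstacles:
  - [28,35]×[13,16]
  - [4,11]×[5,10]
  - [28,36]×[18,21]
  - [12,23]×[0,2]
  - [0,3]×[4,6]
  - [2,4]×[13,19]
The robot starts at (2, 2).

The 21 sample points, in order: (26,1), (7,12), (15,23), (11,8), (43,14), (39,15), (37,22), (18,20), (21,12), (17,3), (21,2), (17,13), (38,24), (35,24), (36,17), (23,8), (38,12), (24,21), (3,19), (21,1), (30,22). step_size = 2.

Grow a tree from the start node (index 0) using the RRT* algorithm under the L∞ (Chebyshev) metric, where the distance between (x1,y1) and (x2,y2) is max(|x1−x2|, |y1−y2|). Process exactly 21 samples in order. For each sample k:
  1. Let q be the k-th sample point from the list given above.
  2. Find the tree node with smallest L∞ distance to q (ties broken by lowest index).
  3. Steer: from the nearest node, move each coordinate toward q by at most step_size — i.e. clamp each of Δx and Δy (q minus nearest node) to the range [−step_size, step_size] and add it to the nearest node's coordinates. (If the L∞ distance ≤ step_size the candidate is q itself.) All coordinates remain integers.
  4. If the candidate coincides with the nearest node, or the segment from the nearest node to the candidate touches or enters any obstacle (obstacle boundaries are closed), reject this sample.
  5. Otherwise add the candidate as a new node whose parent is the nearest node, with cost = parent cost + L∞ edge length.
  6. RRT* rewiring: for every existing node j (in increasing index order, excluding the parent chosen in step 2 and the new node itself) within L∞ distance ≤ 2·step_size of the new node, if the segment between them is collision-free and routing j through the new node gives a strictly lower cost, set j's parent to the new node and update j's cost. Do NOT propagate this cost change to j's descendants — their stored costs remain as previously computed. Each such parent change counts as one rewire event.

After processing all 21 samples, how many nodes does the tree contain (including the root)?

Node count: 15

1. q=(26,1) nearest=0 d=24 new=(4,1) → add node 1 parent=0 cost=2
2. q=(7,12) nearest=0 d=10 new=(4,4) → add node 2 parent=0 cost=2
3. q=(15,23) nearest=2 d=19 new=(6,6) → blocked by [4,11]×[5,10], reject
4. q=(11,8) nearest=1 d=7 new=(6,3) → add node 3 parent=1 cost=4
5. q=(43,14) nearest=3 d=37 new=(8,5) → blocked by [4,11]×[5,10], reject
6. q=(39,15) nearest=3 d=33 new=(8,5) → blocked by [4,11]×[5,10], reject
7. q=(37,22) nearest=3 d=31 new=(8,5) → blocked by [4,11]×[5,10], reject
8. q=(18,20) nearest=2 d=16 new=(6,6) → blocked by [4,11]×[5,10], reject
9. q=(21,12) nearest=3 d=15 new=(8,5) → blocked by [4,11]×[5,10], reject
10. q=(17,3) nearest=3 d=11 new=(8,3) → add node 4 parent=3 cost=6
11. q=(21,2) nearest=4 d=13 new=(10,2) → add node 5 parent=4 cost=8
12. q=(17,13) nearest=4 d=10 new=(10,5) → blocked by [4,11]×[5,10], reject
13. q=(38,24) nearest=5 d=28 new=(12,4) → add node 6 parent=5 cost=10
14. q=(35,24) nearest=6 d=23 new=(14,6) → add node 7 parent=6 cost=12
15. q=(36,17) nearest=7 d=22 new=(16,8) → add node 8 parent=7 cost=14
16. q=(23,8) nearest=8 d=7 new=(18,8) → add node 9 parent=8 cost=16
17. q=(38,12) nearest=9 d=20 new=(20,10) → add node 10 parent=9 cost=18
18. q=(24,21) nearest=10 d=11 new=(22,12) → add node 11 parent=10 cost=20
19. q=(3,19) nearest=7 d=13 new=(12,8) → add node 12 parent=7 cost=14
20. q=(21,1) nearest=7 d=7 new=(16,4) → add node 13 parent=7 cost=14
21. q=(30,22) nearest=11 d=10 new=(24,14) → add node 14 parent=11 cost=22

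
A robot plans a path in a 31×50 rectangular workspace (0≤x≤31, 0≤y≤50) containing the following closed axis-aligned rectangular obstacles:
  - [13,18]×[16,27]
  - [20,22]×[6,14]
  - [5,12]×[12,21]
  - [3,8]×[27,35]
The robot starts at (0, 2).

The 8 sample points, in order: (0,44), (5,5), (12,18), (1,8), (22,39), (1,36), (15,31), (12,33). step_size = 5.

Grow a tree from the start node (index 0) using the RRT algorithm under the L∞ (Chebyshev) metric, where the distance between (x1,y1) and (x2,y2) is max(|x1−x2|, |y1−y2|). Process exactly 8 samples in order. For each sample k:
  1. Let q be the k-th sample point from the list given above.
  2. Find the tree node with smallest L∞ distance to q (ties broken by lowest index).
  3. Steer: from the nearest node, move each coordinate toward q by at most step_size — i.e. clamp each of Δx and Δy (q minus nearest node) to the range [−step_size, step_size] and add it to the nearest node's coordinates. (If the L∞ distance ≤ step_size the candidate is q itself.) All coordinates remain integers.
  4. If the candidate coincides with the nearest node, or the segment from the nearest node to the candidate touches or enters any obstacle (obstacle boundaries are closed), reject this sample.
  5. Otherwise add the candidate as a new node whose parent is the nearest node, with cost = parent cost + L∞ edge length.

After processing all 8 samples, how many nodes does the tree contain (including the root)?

1. q=(0,44) nearest=0 d=42 new=(0,7) → add node 1 parent=0 cost=5
2. q=(5,5) nearest=0 d=5 new=(5,5) → add node 2 parent=0 cost=5
3. q=(12,18) nearest=1 d=12 new=(5,12) → blocked by [5,12]×[12,21], reject
4. q=(1,8) nearest=1 d=1 new=(1,8) → add node 3 parent=1 cost=6
5. q=(22,39) nearest=3 d=31 new=(6,13) → blocked by [5,12]×[12,21], reject
6. q=(1,36) nearest=3 d=28 new=(1,13) → add node 4 parent=3 cost=11
7. q=(15,31) nearest=4 d=18 new=(6,18) → blocked by [5,12]×[12,21], reject
8. q=(12,33) nearest=4 d=20 new=(6,18) → blocked by [5,12]×[12,21], reject

Node count: 5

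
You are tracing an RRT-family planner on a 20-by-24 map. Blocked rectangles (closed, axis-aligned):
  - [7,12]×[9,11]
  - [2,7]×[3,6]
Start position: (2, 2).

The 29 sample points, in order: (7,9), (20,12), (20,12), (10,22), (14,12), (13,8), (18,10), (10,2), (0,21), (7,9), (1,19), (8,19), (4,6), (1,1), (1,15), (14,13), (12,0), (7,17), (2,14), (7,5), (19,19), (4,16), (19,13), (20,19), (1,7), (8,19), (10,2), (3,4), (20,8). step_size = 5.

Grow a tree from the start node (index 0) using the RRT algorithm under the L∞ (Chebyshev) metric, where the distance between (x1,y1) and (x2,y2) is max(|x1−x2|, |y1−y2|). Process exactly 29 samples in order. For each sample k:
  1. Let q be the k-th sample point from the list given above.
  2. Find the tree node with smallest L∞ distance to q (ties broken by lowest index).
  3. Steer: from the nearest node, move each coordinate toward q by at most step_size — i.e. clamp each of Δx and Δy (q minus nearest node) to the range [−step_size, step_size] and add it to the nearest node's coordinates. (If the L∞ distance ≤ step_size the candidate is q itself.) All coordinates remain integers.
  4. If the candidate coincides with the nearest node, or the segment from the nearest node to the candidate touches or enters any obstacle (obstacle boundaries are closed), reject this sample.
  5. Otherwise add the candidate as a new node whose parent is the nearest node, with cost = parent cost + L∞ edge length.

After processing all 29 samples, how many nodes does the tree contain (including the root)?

Node count: 19

1. q=(7,9) nearest=0 d=7 new=(7,7) → blocked by [2,7]×[3,6], reject
2. q=(20,12) nearest=0 d=18 new=(7,7) → blocked by [2,7]×[3,6], reject
3. q=(20,12) nearest=0 d=18 new=(7,7) → blocked by [2,7]×[3,6], reject
4. q=(10,22) nearest=0 d=20 new=(7,7) → blocked by [2,7]×[3,6], reject
5. q=(14,12) nearest=0 d=12 new=(7,7) → blocked by [2,7]×[3,6], reject
6. q=(13,8) nearest=0 d=11 new=(7,7) → blocked by [2,7]×[3,6], reject
7. q=(18,10) nearest=0 d=16 new=(7,7) → blocked by [2,7]×[3,6], reject
8. q=(10,2) nearest=0 d=8 new=(7,2) → add node 1 parent=0 cost=5
9. q=(0,21) nearest=0 d=19 new=(0,7) → add node 2 parent=0 cost=5
10. q=(7,9) nearest=0 d=7 new=(7,7) → blocked by [2,7]×[3,6], reject
11. q=(1,19) nearest=2 d=12 new=(1,12) → add node 3 parent=2 cost=10
12. q=(8,19) nearest=3 d=7 new=(6,17) → add node 4 parent=3 cost=15
13. q=(4,6) nearest=0 d=4 new=(4,6) → blocked by [2,7]×[3,6], reject
14. q=(1,1) nearest=0 d=1 new=(1,1) → add node 5 parent=0 cost=1
15. q=(1,15) nearest=3 d=3 new=(1,15) → add node 6 parent=3 cost=13
16. q=(14,13) nearest=4 d=8 new=(11,13) → add node 7 parent=4 cost=20
17. q=(12,0) nearest=1 d=5 new=(12,0) → add node 8 parent=1 cost=10
18. q=(7,17) nearest=4 d=1 new=(7,17) → add node 9 parent=4 cost=16
19. q=(2,14) nearest=6 d=1 new=(2,14) → add node 10 parent=6 cost=14
20. q=(7,5) nearest=1 d=3 new=(7,5) → blocked by [2,7]×[3,6], reject
21. q=(19,19) nearest=7 d=8 new=(16,18) → add node 11 parent=7 cost=25
22. q=(4,16) nearest=4 d=2 new=(4,16) → add node 12 parent=4 cost=17
23. q=(19,13) nearest=11 d=5 new=(19,13) → add node 13 parent=11 cost=30
24. q=(20,19) nearest=11 d=4 new=(20,19) → add node 14 parent=11 cost=29
25. q=(1,7) nearest=2 d=1 new=(1,7) → add node 15 parent=2 cost=6
26. q=(8,19) nearest=4 d=2 new=(8,19) → add node 16 parent=4 cost=17
27. q=(10,2) nearest=8 d=2 new=(10,2) → add node 17 parent=8 cost=12
28. q=(3,4) nearest=0 d=2 new=(3,4) → blocked by [2,7]×[3,6], reject
29. q=(20,8) nearest=13 d=5 new=(20,8) → add node 18 parent=13 cost=35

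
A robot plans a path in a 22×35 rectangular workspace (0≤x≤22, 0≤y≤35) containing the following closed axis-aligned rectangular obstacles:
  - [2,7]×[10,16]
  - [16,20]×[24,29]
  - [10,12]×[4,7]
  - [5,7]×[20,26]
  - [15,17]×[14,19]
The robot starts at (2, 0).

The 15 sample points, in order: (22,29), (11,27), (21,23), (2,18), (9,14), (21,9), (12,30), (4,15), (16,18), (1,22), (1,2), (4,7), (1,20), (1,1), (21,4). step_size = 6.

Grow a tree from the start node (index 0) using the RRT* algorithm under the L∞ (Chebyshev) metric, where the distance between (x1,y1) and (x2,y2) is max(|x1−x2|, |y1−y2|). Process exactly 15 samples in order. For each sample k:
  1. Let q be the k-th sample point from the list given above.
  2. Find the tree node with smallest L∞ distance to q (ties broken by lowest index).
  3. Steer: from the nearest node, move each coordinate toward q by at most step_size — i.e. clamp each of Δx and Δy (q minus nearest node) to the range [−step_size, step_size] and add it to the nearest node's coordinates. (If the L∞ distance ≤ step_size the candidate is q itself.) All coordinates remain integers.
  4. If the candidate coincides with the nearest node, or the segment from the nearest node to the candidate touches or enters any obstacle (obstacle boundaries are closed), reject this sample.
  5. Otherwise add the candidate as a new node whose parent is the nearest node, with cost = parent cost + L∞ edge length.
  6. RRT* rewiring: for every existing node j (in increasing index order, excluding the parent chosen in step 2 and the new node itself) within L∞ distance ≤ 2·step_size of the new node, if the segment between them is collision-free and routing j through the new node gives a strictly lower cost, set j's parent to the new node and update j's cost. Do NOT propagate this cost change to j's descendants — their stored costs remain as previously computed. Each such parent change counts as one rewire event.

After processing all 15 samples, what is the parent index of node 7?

1. q=(22,29) nearest=0 d=29 new=(8,6) → add node 1 parent=0 cost=6
2. q=(11,27) nearest=1 d=21 new=(11,12) → add node 2 parent=1 cost=12
3. q=(21,23) nearest=2 d=11 new=(17,18) → blocked by [15,17]×[14,19], reject
4. q=(2,18) nearest=2 d=9 new=(5,18) → blocked by [2,7]×[10,16], reject
5. q=(9,14) nearest=2 d=2 new=(9,14) → add node 3 parent=2 cost=14
6. q=(21,9) nearest=2 d=10 new=(17,9) → add node 4 parent=2 cost=18
7. q=(12,30) nearest=3 d=16 new=(12,20) → add node 5 parent=3 cost=20
8. q=(4,15) nearest=3 d=5 new=(4,15) → blocked by [2,7]×[10,16], reject
9. q=(16,18) nearest=5 d=4 new=(16,18) → blocked by [15,17]×[14,19], reject
10. q=(1,22) nearest=3 d=8 new=(3,20) → blocked by [2,7]×[10,16], reject
11. q=(1,2) nearest=0 d=2 new=(1,2) → add node 6 parent=0 cost=2
12. q=(4,7) nearest=1 d=4 new=(4,7) → add node 7 parent=1 cost=10
13. q=(1,20) nearest=3 d=8 new=(3,20) → blocked by [2,7]×[10,16], reject
14. q=(1,1) nearest=0 d=1 new=(1,1) → add node 8 parent=0 cost=1; rewire 7→8 (7<10)
15. q=(21,4) nearest=4 d=5 new=(21,4) → add node 9 parent=4 cost=23

Parent of node 7: 8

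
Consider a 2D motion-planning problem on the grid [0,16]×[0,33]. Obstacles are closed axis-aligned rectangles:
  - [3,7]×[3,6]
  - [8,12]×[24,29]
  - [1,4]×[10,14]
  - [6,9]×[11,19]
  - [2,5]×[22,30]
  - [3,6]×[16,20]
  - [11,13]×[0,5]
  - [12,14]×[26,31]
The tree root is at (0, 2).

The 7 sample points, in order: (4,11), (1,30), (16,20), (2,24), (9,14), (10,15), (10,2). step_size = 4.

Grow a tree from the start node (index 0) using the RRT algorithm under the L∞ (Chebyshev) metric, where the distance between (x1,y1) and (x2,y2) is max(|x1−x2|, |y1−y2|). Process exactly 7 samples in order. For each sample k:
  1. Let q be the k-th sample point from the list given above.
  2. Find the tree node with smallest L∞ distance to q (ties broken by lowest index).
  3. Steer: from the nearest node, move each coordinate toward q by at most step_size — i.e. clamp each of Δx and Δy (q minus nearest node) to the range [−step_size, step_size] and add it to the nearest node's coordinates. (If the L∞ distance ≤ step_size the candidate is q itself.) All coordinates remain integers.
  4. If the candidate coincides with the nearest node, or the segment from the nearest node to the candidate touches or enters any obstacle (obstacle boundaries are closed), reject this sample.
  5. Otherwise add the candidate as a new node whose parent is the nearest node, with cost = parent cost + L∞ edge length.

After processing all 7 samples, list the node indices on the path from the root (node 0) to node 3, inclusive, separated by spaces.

1. q=(4,11) nearest=0 d=9 new=(4,6) → blocked by [3,7]×[3,6], reject
2. q=(1,30) nearest=0 d=28 new=(1,6) → add node 1 parent=0 cost=4
3. q=(16,20) nearest=1 d=15 new=(5,10) → add node 2 parent=1 cost=8
4. q=(2,24) nearest=2 d=14 new=(2,14) → blocked by [1,4]×[10,14], reject
5. q=(9,14) nearest=2 d=4 new=(9,14) → blocked by [6,9]×[11,19], reject
6. q=(10,15) nearest=2 d=5 new=(9,14) → blocked by [6,9]×[11,19], reject
7. q=(10,2) nearest=2 d=8 new=(9,6) → add node 3 parent=2 cost=12

Path: 0 1 2 3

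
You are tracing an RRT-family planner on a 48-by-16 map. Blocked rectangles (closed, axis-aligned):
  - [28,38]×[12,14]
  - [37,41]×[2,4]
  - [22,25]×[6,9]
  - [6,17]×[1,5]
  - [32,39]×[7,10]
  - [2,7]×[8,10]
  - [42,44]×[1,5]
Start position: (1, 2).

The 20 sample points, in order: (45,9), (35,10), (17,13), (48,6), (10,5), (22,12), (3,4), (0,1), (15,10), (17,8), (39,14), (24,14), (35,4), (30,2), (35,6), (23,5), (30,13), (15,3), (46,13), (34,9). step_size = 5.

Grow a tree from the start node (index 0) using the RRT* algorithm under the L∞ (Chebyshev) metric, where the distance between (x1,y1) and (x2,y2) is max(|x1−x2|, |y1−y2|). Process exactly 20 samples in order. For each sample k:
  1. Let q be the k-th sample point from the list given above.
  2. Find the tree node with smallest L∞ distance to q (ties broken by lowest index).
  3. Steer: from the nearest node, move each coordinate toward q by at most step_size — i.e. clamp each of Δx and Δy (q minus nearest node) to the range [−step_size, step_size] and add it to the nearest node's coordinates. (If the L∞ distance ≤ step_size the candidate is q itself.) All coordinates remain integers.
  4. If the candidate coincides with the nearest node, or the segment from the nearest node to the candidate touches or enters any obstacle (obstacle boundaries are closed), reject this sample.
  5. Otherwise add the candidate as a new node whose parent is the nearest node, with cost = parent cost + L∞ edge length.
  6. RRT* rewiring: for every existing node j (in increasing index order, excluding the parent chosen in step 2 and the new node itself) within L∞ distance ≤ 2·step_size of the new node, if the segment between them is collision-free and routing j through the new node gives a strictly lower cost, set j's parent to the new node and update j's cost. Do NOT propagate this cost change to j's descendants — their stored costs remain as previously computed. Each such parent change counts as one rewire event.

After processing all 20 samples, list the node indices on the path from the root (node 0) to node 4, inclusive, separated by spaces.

Path: 0 1 2 3 4

1. q=(45,9) nearest=0 d=44 new=(6,7) → add node 1 parent=0 cost=5
2. q=(35,10) nearest=1 d=29 new=(11,10) → add node 2 parent=1 cost=10
3. q=(17,13) nearest=2 d=6 new=(16,13) → add node 3 parent=2 cost=15
4. q=(48,6) nearest=3 d=32 new=(21,8) → add node 4 parent=3 cost=20
5. q=(10,5) nearest=1 d=4 new=(10,5) → blocked by [6,17]×[1,5], reject
6. q=(22,12) nearest=4 d=4 new=(22,12) → add node 5 parent=4 cost=24
7. q=(3,4) nearest=0 d=2 new=(3,4) → add node 6 parent=0 cost=2
8. q=(0,1) nearest=0 d=1 new=(0,1) → add node 7 parent=0 cost=1
9. q=(15,10) nearest=3 d=3 new=(15,10) → add node 8 parent=3 cost=18
10. q=(17,8) nearest=8 d=2 new=(17,8) → add node 9 parent=8 cost=20
11. q=(39,14) nearest=5 d=17 new=(27,14) → add node 10 parent=5 cost=29
12. q=(24,14) nearest=5 d=2 new=(24,14) → add node 11 parent=5 cost=26
13. q=(35,4) nearest=10 d=10 new=(32,9) → blocked by [28,38]×[12,14], reject
14. q=(30,2) nearest=4 d=9 new=(26,3) → blocked by [22,25]×[6,9], reject
15. q=(35,6) nearest=10 d=8 new=(32,9) → blocked by [28,38]×[12,14], reject
16. q=(23,5) nearest=4 d=3 new=(23,5) → blocked by [22,25]×[6,9], reject
17. q=(30,13) nearest=10 d=3 new=(30,13) → blocked by [28,38]×[12,14], reject
18. q=(15,3) nearest=9 d=5 new=(15,3) → blocked by [6,17]×[1,5], reject
19. q=(46,13) nearest=10 d=19 new=(32,13) → blocked by [28,38]×[12,14], reject
20. q=(34,9) nearest=10 d=7 new=(32,9) → blocked by [28,38]×[12,14], reject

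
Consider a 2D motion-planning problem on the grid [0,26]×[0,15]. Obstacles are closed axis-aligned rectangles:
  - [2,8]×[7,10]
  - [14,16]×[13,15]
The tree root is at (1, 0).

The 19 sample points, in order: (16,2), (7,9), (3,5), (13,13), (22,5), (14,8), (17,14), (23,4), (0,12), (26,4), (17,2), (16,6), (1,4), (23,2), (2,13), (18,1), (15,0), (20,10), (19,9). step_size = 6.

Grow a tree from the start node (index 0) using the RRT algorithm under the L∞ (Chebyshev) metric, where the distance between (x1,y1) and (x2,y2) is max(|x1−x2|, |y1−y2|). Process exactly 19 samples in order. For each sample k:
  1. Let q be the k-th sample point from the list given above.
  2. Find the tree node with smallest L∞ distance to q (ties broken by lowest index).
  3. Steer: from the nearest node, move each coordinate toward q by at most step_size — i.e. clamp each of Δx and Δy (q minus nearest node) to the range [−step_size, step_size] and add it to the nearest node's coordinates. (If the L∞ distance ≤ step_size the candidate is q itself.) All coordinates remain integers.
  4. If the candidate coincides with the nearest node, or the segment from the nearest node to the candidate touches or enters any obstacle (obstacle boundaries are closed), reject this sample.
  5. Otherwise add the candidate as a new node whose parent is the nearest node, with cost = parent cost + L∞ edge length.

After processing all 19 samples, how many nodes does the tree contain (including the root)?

1. q=(16,2) nearest=0 d=15 new=(7,2) → add node 1 parent=0 cost=6
2. q=(7,9) nearest=1 d=7 new=(7,8) → blocked by [2,8]×[7,10], reject
3. q=(3,5) nearest=1 d=4 new=(3,5) → add node 2 parent=1 cost=10
4. q=(13,13) nearest=2 d=10 new=(9,11) → blocked by [2,8]×[7,10], reject
5. q=(22,5) nearest=1 d=15 new=(13,5) → add node 3 parent=1 cost=12
6. q=(14,8) nearest=3 d=3 new=(14,8) → add node 4 parent=3 cost=15
7. q=(17,14) nearest=4 d=6 new=(17,14) → add node 5 parent=4 cost=21
8. q=(23,4) nearest=4 d=9 new=(20,4) → add node 6 parent=4 cost=21
9. q=(0,12) nearest=2 d=7 new=(0,11) → blocked by [2,8]×[7,10], reject
10. q=(26,4) nearest=6 d=6 new=(26,4) → add node 7 parent=6 cost=27
11. q=(17,2) nearest=6 d=3 new=(17,2) → add node 8 parent=6 cost=24
12. q=(16,6) nearest=4 d=2 new=(16,6) → add node 9 parent=4 cost=17
13. q=(1,4) nearest=2 d=2 new=(1,4) → add node 10 parent=2 cost=12
14. q=(23,2) nearest=6 d=3 new=(23,2) → add node 11 parent=6 cost=24
15. q=(2,13) nearest=2 d=8 new=(2,11) → blocked by [2,8]×[7,10], reject
16. q=(18,1) nearest=8 d=1 new=(18,1) → add node 12 parent=8 cost=25
17. q=(15,0) nearest=8 d=2 new=(15,0) → add node 13 parent=8 cost=26
18. q=(20,10) nearest=5 d=4 new=(20,10) → add node 14 parent=5 cost=25
19. q=(19,9) nearest=14 d=1 new=(19,9) → add node 15 parent=14 cost=26

Node count: 16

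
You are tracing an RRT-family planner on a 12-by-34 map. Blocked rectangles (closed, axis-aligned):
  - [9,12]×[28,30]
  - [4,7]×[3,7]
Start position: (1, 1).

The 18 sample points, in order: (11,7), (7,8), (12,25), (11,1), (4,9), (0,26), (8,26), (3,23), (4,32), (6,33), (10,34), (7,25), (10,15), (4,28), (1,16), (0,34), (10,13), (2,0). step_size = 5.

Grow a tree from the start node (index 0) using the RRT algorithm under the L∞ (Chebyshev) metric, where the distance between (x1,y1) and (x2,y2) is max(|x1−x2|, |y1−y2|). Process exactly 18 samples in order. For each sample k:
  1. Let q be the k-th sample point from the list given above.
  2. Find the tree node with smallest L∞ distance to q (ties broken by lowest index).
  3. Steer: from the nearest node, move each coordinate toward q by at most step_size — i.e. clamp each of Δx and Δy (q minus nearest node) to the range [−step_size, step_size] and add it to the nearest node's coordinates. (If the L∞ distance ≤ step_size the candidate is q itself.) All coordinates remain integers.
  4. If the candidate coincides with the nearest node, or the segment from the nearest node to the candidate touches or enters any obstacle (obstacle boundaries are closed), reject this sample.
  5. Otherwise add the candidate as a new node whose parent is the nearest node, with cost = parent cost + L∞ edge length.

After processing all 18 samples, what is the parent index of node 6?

1. q=(11,7) nearest=0 d=10 new=(6,6) → blocked by [4,7]×[3,7], reject
2. q=(7,8) nearest=0 d=7 new=(6,6) → blocked by [4,7]×[3,7], reject
3. q=(12,25) nearest=0 d=24 new=(6,6) → blocked by [4,7]×[3,7], reject
4. q=(11,1) nearest=0 d=10 new=(6,1) → add node 1 parent=0 cost=5
5. q=(4,9) nearest=0 d=8 new=(4,6) → blocked by [4,7]×[3,7], reject
6. q=(0,26) nearest=0 d=25 new=(0,6) → add node 2 parent=0 cost=5
7. q=(8,26) nearest=2 d=20 new=(5,11) → add node 3 parent=2 cost=10
8. q=(3,23) nearest=3 d=12 new=(3,16) → add node 4 parent=3 cost=15
9. q=(4,32) nearest=4 d=16 new=(4,21) → add node 5 parent=4 cost=20
10. q=(6,33) nearest=5 d=12 new=(6,26) → add node 6 parent=5 cost=25
11. q=(10,34) nearest=6 d=8 new=(10,31) → blocked by [9,12]×[28,30], reject
12. q=(7,25) nearest=6 d=1 new=(7,25) → add node 7 parent=6 cost=26
13. q=(10,15) nearest=3 d=5 new=(10,15) → add node 8 parent=3 cost=15
14. q=(4,28) nearest=6 d=2 new=(4,28) → add node 9 parent=6 cost=27
15. q=(1,16) nearest=4 d=2 new=(1,16) → add node 10 parent=4 cost=17
16. q=(0,34) nearest=9 d=6 new=(0,33) → add node 11 parent=9 cost=32
17. q=(10,13) nearest=8 d=2 new=(10,13) → add node 12 parent=8 cost=17
18. q=(2,0) nearest=0 d=1 new=(2,0) → add node 13 parent=0 cost=1

Parent of node 6: 5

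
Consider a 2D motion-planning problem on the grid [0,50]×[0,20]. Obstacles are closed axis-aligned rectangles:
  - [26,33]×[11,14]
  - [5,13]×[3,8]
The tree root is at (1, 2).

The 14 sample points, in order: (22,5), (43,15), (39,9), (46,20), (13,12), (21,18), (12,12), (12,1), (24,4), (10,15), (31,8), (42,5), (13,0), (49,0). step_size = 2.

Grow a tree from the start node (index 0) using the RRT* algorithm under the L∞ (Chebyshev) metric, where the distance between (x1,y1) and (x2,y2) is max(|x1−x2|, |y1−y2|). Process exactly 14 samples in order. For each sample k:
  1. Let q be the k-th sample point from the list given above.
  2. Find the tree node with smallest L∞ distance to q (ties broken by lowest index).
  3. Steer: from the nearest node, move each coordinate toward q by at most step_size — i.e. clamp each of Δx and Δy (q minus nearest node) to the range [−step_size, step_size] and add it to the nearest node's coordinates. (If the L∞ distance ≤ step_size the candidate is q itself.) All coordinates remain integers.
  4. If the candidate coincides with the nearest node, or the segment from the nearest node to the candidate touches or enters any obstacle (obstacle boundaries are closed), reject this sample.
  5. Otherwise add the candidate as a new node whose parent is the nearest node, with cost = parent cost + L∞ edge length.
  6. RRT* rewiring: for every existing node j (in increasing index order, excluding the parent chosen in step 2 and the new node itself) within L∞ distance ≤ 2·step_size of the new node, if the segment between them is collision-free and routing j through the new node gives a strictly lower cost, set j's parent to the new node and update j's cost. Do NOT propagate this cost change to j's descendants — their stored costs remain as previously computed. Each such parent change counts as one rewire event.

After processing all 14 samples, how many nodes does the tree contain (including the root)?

Node count: 5

1. q=(22,5) nearest=0 d=21 new=(3,4) → add node 1 parent=0 cost=2
2. q=(43,15) nearest=1 d=40 new=(5,6) → blocked by [5,13]×[3,8], reject
3. q=(39,9) nearest=1 d=36 new=(5,6) → blocked by [5,13]×[3,8], reject
4. q=(46,20) nearest=1 d=43 new=(5,6) → blocked by [5,13]×[3,8], reject
5. q=(13,12) nearest=1 d=10 new=(5,6) → blocked by [5,13]×[3,8], reject
6. q=(21,18) nearest=1 d=18 new=(5,6) → blocked by [5,13]×[3,8], reject
7. q=(12,12) nearest=1 d=9 new=(5,6) → blocked by [5,13]×[3,8], reject
8. q=(12,1) nearest=1 d=9 new=(5,2) → add node 2 parent=1 cost=4
9. q=(24,4) nearest=2 d=19 new=(7,4) → blocked by [5,13]×[3,8], reject
10. q=(10,15) nearest=1 d=11 new=(5,6) → blocked by [5,13]×[3,8], reject
11. q=(31,8) nearest=2 d=26 new=(7,4) → blocked by [5,13]×[3,8], reject
12. q=(42,5) nearest=2 d=37 new=(7,4) → blocked by [5,13]×[3,8], reject
13. q=(13,0) nearest=2 d=8 new=(7,0) → add node 3 parent=2 cost=6
14. q=(49,0) nearest=3 d=42 new=(9,0) → add node 4 parent=3 cost=8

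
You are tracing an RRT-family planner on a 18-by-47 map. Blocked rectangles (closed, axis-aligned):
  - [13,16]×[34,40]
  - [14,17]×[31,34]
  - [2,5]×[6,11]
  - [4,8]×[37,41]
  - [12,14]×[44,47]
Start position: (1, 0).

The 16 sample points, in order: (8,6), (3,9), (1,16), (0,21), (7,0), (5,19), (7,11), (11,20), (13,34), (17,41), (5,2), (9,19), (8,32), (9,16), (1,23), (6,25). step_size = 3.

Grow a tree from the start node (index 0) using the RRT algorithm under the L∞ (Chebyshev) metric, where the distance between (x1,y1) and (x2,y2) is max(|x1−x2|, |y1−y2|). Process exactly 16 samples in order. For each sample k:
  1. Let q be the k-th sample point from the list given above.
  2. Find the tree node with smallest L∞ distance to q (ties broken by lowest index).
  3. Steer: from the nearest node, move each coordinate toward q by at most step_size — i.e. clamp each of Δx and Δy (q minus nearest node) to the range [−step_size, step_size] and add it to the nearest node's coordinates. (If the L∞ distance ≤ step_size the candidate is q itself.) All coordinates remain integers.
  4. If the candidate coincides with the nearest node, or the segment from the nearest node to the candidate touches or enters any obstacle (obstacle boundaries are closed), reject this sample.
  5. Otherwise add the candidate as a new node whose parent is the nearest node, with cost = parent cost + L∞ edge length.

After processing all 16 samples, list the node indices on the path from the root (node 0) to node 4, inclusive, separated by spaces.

1. q=(8,6) nearest=0 d=7 new=(4,3) → add node 1 parent=0 cost=3
2. q=(3,9) nearest=1 d=6 new=(3,6) → blocked by [2,5]×[6,11], reject
3. q=(1,16) nearest=1 d=13 new=(1,6) → add node 2 parent=1 cost=6
4. q=(0,21) nearest=2 d=15 new=(0,9) → add node 3 parent=2 cost=9
5. q=(7,0) nearest=1 d=3 new=(7,0) → add node 4 parent=1 cost=6
6. q=(5,19) nearest=3 d=10 new=(3,12) → blocked by [2,5]×[6,11], reject
7. q=(7,11) nearest=2 d=6 new=(4,9) → blocked by [2,5]×[6,11], reject
8. q=(11,20) nearest=3 d=11 new=(3,12) → blocked by [2,5]×[6,11], reject
9. q=(13,34) nearest=3 d=25 new=(3,12) → blocked by [2,5]×[6,11], reject
10. q=(17,41) nearest=3 d=32 new=(3,12) → blocked by [2,5]×[6,11], reject
11. q=(5,2) nearest=1 d=1 new=(5,2) → add node 5 parent=1 cost=4
12. q=(9,19) nearest=3 d=10 new=(3,12) → blocked by [2,5]×[6,11], reject
13. q=(8,32) nearest=3 d=23 new=(3,12) → blocked by [2,5]×[6,11], reject
14. q=(9,16) nearest=3 d=9 new=(3,12) → blocked by [2,5]×[6,11], reject
15. q=(1,23) nearest=3 d=14 new=(1,12) → add node 6 parent=3 cost=12
16. q=(6,25) nearest=6 d=13 new=(4,15) → add node 7 parent=6 cost=15

Path: 0 1 4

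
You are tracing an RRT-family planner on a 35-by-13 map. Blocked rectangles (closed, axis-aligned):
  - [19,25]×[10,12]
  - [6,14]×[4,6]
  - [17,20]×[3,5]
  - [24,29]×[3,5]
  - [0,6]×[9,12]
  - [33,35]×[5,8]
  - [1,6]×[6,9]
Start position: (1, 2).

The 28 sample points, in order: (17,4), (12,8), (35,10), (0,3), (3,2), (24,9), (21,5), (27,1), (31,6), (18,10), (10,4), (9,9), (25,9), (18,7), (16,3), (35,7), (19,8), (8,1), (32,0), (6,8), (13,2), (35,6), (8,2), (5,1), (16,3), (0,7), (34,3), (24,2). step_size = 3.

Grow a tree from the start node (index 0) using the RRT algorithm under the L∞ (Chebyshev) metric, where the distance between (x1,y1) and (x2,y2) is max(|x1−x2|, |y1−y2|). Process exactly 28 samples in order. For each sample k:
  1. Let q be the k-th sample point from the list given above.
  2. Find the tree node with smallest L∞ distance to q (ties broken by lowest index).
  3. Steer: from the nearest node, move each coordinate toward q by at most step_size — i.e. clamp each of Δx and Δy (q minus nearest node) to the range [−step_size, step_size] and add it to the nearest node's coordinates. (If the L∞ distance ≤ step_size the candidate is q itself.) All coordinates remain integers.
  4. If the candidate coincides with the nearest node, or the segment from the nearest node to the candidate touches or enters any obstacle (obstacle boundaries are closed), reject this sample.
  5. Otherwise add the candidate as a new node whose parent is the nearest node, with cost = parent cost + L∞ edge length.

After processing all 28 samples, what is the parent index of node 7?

Parent of node 7: 5

1. q=(17,4) nearest=0 d=16 new=(4,4) → add node 1 parent=0 cost=3
2. q=(12,8) nearest=1 d=8 new=(7,7) → blocked by [6,14]×[4,6], reject
3. q=(35,10) nearest=1 d=31 new=(7,7) → blocked by [6,14]×[4,6], reject
4. q=(0,3) nearest=0 d=1 new=(0,3) → add node 2 parent=0 cost=1
5. q=(3,2) nearest=0 d=2 new=(3,2) → add node 3 parent=0 cost=2
6. q=(24,9) nearest=1 d=20 new=(7,7) → blocked by [6,14]×[4,6], reject
7. q=(21,5) nearest=1 d=17 new=(7,5) → blocked by [6,14]×[4,6], reject
8. q=(27,1) nearest=1 d=23 new=(7,1) → add node 4 parent=1 cost=6
9. q=(31,6) nearest=4 d=24 new=(10,4) → blocked by [6,14]×[4,6], reject
10. q=(18,10) nearest=4 d=11 new=(10,4) → blocked by [6,14]×[4,6], reject
11. q=(10,4) nearest=4 d=3 new=(10,4) → blocked by [6,14]×[4,6], reject
12. q=(9,9) nearest=1 d=5 new=(7,7) → blocked by [6,14]×[4,6], reject
13. q=(25,9) nearest=4 d=18 new=(10,4) → blocked by [6,14]×[4,6], reject
14. q=(18,7) nearest=4 d=11 new=(10,4) → blocked by [6,14]×[4,6], reject
15. q=(16,3) nearest=4 d=9 new=(10,3) → add node 5 parent=4 cost=9
16. q=(35,7) nearest=5 d=25 new=(13,6) → blocked by [6,14]×[4,6], reject
17. q=(19,8) nearest=5 d=9 new=(13,6) → blocked by [6,14]×[4,6], reject
18. q=(8,1) nearest=4 d=1 new=(8,1) → add node 6 parent=4 cost=7
19. q=(32,0) nearest=5 d=22 new=(13,0) → add node 7 parent=5 cost=12
20. q=(6,8) nearest=1 d=4 new=(6,7) → blocked by [1,6]×[6,9], reject
21. q=(13,2) nearest=7 d=2 new=(13,2) → add node 8 parent=7 cost=14
22. q=(35,6) nearest=7 d=22 new=(16,3) → add node 9 parent=7 cost=15
23. q=(8,2) nearest=4 d=1 new=(8,2) → add node 10 parent=4 cost=7
24. q=(5,1) nearest=3 d=2 new=(5,1) → add node 11 parent=3 cost=4
25. q=(16,3) nearest=9 d=0 → coincident, reject
26. q=(0,7) nearest=1 d=4 new=(1,7) → blocked by [1,6]×[6,9], reject
27. q=(34,3) nearest=9 d=18 new=(19,3) → blocked by [17,20]×[3,5], reject
28. q=(24,2) nearest=9 d=8 new=(19,2) → add node 12 parent=9 cost=18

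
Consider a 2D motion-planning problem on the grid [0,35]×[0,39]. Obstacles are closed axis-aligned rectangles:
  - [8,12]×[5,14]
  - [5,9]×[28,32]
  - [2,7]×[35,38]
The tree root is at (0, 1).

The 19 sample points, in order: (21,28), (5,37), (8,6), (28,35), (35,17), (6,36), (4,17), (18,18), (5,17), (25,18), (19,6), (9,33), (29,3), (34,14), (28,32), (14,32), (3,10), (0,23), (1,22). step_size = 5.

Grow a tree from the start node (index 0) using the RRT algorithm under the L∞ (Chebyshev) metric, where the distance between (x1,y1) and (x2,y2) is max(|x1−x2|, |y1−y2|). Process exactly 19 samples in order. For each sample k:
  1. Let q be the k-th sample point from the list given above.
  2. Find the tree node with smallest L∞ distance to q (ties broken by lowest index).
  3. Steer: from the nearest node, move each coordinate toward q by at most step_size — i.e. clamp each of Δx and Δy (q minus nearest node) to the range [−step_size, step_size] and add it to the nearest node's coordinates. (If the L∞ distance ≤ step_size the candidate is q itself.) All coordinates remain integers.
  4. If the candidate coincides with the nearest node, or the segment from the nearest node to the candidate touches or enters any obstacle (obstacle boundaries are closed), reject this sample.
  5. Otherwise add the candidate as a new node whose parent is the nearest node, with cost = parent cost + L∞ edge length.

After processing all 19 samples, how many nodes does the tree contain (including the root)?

Node count: 17

1. q=(21,28) nearest=0 d=27 new=(5,6) → add node 1 parent=0 cost=5
2. q=(5,37) nearest=1 d=31 new=(5,11) → add node 2 parent=1 cost=10
3. q=(8,6) nearest=1 d=3 new=(8,6) → blocked by [8,12]×[5,14], reject
4. q=(28,35) nearest=2 d=24 new=(10,16) → blocked by [8,12]×[5,14], reject
5. q=(35,17) nearest=1 d=30 new=(10,11) → blocked by [8,12]×[5,14], reject
6. q=(6,36) nearest=2 d=25 new=(6,16) → add node 3 parent=2 cost=15
7. q=(4,17) nearest=3 d=2 new=(4,17) → add node 4 parent=3 cost=17
8. q=(18,18) nearest=3 d=12 new=(11,18) → add node 5 parent=3 cost=20
9. q=(5,17) nearest=3 d=1 new=(5,17) → add node 6 parent=3 cost=16
10. q=(25,18) nearest=5 d=14 new=(16,18) → add node 7 parent=5 cost=25
11. q=(19,6) nearest=5 d=12 new=(16,13) → add node 8 parent=5 cost=25
12. q=(9,33) nearest=5 d=15 new=(9,23) → add node 9 parent=5 cost=25
13. q=(29,3) nearest=8 d=13 new=(21,8) → add node 10 parent=8 cost=30
14. q=(34,14) nearest=10 d=13 new=(26,13) → add node 11 parent=10 cost=35
15. q=(28,32) nearest=7 d=14 new=(21,23) → add node 12 parent=7 cost=30
16. q=(14,32) nearest=9 d=9 new=(14,28) → add node 13 parent=9 cost=30
17. q=(3,10) nearest=2 d=2 new=(3,10) → add node 14 parent=2 cost=12
18. q=(0,23) nearest=4 d=6 new=(0,22) → add node 15 parent=4 cost=22
19. q=(1,22) nearest=15 d=1 new=(1,22) → add node 16 parent=15 cost=23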